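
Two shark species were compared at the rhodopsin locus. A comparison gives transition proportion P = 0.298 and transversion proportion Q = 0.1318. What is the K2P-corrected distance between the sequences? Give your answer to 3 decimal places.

Under the Kimura two-parameter model, d = −½ ln(1 − 2P − Q) − ¼ ln(1 − 2Q).
1 − 2P − Q = 0.2722, giving −½ ln(0.2722) = 0.650609.
1 − 2Q = 0.7364, giving −¼ ln(0.7364) = 0.076495.
d = 0.650609 + 0.076495 = 0.727104.

0.727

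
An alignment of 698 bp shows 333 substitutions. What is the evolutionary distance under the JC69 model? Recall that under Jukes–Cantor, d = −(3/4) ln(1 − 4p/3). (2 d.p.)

p = 333/698 ≈ 0.477077.
d = −(3/4) ln(1 − 4p/3) = −0.75 ln(1 − 0.636103) = −0.75 ln(0.363897)
  = −0.75 × (-1.010884) = 0.758163 substitutions/site.

0.76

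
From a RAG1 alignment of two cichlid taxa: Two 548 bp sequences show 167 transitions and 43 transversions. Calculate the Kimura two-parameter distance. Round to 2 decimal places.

P = 167/548 ≈ 0.304745 and Q = 43/548 ≈ 0.078467.
Under the Kimura two-parameter model, d = −½ ln(1 − 2P − Q) − ¼ ln(1 − 2Q).
1 − 2P − Q = 0.312043, giving −½ ln(0.312043) = 0.582307.
1 − 2Q = 0.843066, giving −¼ ln(0.843066) = 0.042678.
d = 0.582307 + 0.042678 = 0.624985.

0.62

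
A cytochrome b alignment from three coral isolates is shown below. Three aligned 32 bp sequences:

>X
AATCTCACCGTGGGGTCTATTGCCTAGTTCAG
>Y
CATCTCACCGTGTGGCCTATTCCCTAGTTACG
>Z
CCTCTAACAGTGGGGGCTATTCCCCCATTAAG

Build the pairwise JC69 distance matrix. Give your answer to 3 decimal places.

X–Y: 6/32 sites differ → p = 0.1875, d = −0.75 ln(1 − 0.25) = 0.215762 ≈ 0.216.
X–Z: 10/32 sites differ → p = 0.3125, d = −0.75 ln(1 − 0.416667) = 0.404248 ≈ 0.404.
Y–Z: 9/32 sites differ → p = 0.28125, d = −0.75 ln(1 − 0.375) = 0.352503 ≈ 0.353.

d(X,Y) = 0.216, d(X,Z) = 0.404, d(Y,Z) = 0.353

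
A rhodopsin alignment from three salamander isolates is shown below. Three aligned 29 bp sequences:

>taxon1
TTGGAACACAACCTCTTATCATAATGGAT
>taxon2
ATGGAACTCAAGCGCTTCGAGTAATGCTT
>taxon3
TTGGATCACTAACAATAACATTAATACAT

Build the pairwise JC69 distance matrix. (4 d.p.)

taxon1–taxon2: 10/29 sites differ → p ≈ 0.344828, d = −0.75 ln(1 − 0.459771) = 0.461822 ≈ 0.4618.
taxon1–taxon3: 11/29 sites differ → p ≈ 0.37931, d = −0.75 ln(1 − 0.505747) = 0.528531 ≈ 0.5285.
taxon2–taxon3: 13/29 sites differ → p ≈ 0.448276, d = −0.75 ln(1 − 0.597701) = 0.682920 ≈ 0.6829.

d(taxon1,taxon2) = 0.4618, d(taxon1,taxon3) = 0.5285, d(taxon2,taxon3) = 0.6829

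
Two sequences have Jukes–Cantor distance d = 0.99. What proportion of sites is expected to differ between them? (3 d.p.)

0.550

p = (3/4)(1 − e^(−4d/3)) = 0.75 × (1 − e^(-1.32)) = 0.75 × (1 − 0.267135) = 0.549649.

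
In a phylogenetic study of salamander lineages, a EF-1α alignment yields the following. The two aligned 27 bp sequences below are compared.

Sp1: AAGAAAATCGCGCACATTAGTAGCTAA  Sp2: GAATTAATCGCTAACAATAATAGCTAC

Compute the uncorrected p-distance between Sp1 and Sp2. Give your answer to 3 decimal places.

0.333

The sequences differ at 9 of 27 positions (sites 1, 3, 4, 5, 12, 13, 17, 20, 27).
p = 9/27 = 0.333333… ≈ 0.333 (to 3 d.p.).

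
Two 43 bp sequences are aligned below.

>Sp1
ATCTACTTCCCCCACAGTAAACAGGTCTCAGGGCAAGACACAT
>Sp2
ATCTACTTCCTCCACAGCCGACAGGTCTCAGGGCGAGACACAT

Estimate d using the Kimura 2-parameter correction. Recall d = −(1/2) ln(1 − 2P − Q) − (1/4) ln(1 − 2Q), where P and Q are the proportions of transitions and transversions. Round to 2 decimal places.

Of 43 sites, 4 differences are transitions and 1 are transversions, so P = 4/43 ≈ 0.093023 and Q = 1/43 ≈ 0.023256.
Under the Kimura two-parameter model, d = −½ ln(1 − 2P − Q) − ¼ ln(1 − 2Q).
1 − 2P − Q = 0.790698, giving −½ ln(0.790698) = 0.117420.
1 − 2Q = 0.953488, giving −¼ ln(0.953488) = 0.011907.
d = 0.117420 + 0.011907 = 0.129327.

0.13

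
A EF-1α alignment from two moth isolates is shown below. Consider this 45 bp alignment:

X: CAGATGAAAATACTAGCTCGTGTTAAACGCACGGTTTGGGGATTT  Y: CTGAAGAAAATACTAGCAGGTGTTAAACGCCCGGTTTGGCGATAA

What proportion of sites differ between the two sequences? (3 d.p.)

0.178

The sequences differ at 8 of 45 positions (sites 2, 5, 18, 19, 31, 40, 44, 45).
p = 8/45 = 0.177777… ≈ 0.178 (to 3 d.p.).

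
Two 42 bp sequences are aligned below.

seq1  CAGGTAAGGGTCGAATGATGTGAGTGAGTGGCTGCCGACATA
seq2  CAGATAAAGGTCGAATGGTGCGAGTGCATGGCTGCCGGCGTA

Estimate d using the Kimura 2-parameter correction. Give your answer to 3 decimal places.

0.233

Of 42 sites, 7 differences are transitions and 1 are transversions, so P = 7/42 ≈ 0.166667 and Q = 1/42 ≈ 0.02381.
Under the Kimura two-parameter model, d = −½ ln(1 − 2P − Q) − ¼ ln(1 − 2Q).
1 − 2P − Q = 0.642856, giving −½ ln(0.642856) = 0.220917.
1 − 2Q = 0.95238, giving −¼ ln(0.95238) = 0.012198.
d = 0.220917 + 0.012198 = 0.233115.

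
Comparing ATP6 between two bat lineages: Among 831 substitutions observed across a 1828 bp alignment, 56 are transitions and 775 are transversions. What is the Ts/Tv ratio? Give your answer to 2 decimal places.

0.07

R = 56/775 = 0.072258… ≈ 0.07 (to 2 d.p.).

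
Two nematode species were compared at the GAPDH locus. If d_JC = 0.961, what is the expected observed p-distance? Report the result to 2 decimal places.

0.54

p = (3/4)(1 − e^(−4d/3)) = 0.75 × (1 − e^(-1.281333)) = 0.75 × (1 − 0.277667) = 0.541750.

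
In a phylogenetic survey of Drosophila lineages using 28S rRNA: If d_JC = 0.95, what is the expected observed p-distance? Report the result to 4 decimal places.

p = (3/4)(1 − e^(−4d/3)) = 0.75 × (1 − e^(-1.266667)) = 0.75 × (1 − 0.281769) = 0.538673.

0.5387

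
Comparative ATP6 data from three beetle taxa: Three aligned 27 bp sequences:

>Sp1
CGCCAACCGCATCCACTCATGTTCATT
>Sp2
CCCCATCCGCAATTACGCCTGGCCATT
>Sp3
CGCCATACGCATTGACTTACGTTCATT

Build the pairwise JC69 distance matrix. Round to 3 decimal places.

Sp1–Sp2: 9/27 sites differ → p ≈ 0.333333, d = −0.75 ln(1 − 0.444444) = 0.440839 ≈ 0.441.
Sp1–Sp3: 6/27 sites differ → p ≈ 0.222222, d = −0.75 ln(1 − 0.296296) = 0.263548 ≈ 0.264.
Sp2–Sp3: 10/27 sites differ → p ≈ 0.37037, d = −0.75 ln(1 − 0.493827) = 0.510658 ≈ 0.511.

d(Sp1,Sp2) = 0.441, d(Sp1,Sp3) = 0.264, d(Sp2,Sp3) = 0.511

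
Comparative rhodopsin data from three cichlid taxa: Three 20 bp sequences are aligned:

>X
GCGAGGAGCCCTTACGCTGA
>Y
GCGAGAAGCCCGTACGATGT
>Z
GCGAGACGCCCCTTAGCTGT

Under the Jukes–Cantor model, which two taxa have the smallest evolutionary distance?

X–Y: 4/20 differ, p = 0.200, d = 0.233.
X–Z: 6/20 differ, p = 0.300, d = 0.383.
Y–Z: 5/20 differ, p = 0.250, d = 0.304.
The smallest distance is between X and Y.

X and Y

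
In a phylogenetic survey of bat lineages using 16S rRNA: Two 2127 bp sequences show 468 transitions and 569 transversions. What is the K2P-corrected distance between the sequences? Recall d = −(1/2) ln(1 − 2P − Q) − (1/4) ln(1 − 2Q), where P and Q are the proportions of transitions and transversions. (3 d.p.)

0.806

P = 468/2127 ≈ 0.220028 and Q = 569/2127 ≈ 0.267513.
Under the Kimura two-parameter model, d = −½ ln(1 − 2P − Q) − ¼ ln(1 − 2Q).
1 − 2P − Q = 0.292431, giving −½ ln(0.292431) = 0.614763.
1 − 2Q = 0.464974, giving −¼ ln(0.464974) = 0.191443.
d = 0.614763 + 0.191443 = 0.806206.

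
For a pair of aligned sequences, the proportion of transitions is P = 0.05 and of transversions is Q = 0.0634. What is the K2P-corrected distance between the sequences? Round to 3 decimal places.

0.123

Under the Kimura two-parameter model, d = −½ ln(1 − 2P − Q) − ¼ ln(1 − 2Q).
1 − 2P − Q = 0.8366, giving −½ ln(0.8366) = 0.089205.
1 − 2Q = 0.8732, giving −¼ ln(0.8732) = 0.033898.
d = 0.089205 + 0.033898 = 0.123103.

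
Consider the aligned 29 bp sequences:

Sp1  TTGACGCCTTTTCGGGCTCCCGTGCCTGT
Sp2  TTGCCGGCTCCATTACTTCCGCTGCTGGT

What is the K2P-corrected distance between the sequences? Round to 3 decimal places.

Of 29 sites, 6 differences are transitions and 8 are transversions, so P = 6/29 ≈ 0.206897 and Q = 8/29 ≈ 0.275862.
Under the Kimura two-parameter model, d = −½ ln(1 − 2P − Q) − ¼ ln(1 − 2Q).
1 − 2P − Q = 0.310344, giving −½ ln(0.310344) = 0.585037.
1 − 2Q = 0.448276, giving −¼ ln(0.448276) = 0.200587.
d = 0.585037 + 0.200587 = 0.785624.

0.786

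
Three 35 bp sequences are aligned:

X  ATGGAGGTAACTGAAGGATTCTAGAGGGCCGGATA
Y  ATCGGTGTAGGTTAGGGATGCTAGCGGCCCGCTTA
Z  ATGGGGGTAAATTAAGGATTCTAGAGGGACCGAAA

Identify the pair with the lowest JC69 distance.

X and Z

X–Y: 12/35 differ, p = 0.343, d = 0.458.
X–Z: 6/35 differ, p = 0.171, d = 0.195.
Y–Z: 13/35 differ, p = 0.371, d = 0.513.
The smallest distance is between X and Z.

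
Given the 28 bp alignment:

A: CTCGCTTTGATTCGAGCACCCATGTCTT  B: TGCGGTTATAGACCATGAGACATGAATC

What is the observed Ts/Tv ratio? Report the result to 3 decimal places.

Transitions are A↔G and C↔T; transversions are all other mismatches.
Transitions: 2. Transversions: 13.
R = 2/13 = 0.153846… ≈ 0.154 (to 3 d.p.).

0.154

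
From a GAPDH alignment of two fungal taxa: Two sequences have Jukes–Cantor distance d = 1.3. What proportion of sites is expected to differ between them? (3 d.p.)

0.617

p = (3/4)(1 − e^(−4d/3)) = 0.75 × (1 − e^(-1.733333)) = 0.75 × (1 − 0.176695) = 0.617479.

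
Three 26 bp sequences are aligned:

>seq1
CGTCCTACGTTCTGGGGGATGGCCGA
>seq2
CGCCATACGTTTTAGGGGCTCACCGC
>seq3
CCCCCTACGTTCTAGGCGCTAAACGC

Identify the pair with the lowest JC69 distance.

seq2 and seq3

seq1–seq2: 8/26 differ, p = 0.308, d = 0.396.
seq1–seq3: 9/26 differ, p = 0.346, d = 0.464.
seq2–seq3: 6/26 differ, p = 0.231, d = 0.276.
The smallest distance is between seq2 and seq3.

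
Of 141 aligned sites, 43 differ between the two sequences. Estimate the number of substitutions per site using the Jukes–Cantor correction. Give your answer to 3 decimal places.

0.391

p = 43/141 ≈ 0.304965.
d = −(3/4) ln(1 − 4p/3) = −0.75 ln(1 − 0.40662) = −0.75 ln(0.59338)
  = −0.75 × (-0.521920) = 0.391440 substitutions/site.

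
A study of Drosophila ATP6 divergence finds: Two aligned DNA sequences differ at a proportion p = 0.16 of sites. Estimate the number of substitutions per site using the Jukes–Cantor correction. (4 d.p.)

d = −(3/4) ln(1 − 4p/3) = −0.75 ln(1 − 0.213333) = −0.75 ln(0.786667)
  = −0.75 × (-0.239950) = 0.179963 substitutions/site.

0.1800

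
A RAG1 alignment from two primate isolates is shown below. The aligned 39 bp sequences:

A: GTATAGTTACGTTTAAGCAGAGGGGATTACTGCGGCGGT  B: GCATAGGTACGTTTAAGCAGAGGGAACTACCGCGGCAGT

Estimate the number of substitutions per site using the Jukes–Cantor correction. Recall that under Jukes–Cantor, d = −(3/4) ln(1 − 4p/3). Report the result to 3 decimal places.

0.172

The sequences differ at 6 of 39 sites (2, 7, 25, 27, 31, 37), so p = 6/39 ≈ 0.153846.
d = −(3/4) ln(1 − 4p/3) = −0.75 ln(1 − 0.205128) = −0.75 ln(0.794872)
  = −0.75 × (-0.229574) = 0.172181 substitutions/site.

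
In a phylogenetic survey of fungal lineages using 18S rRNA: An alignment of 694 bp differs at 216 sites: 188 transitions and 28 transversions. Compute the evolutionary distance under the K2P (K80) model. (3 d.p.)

P = 188/694 ≈ 0.270893 and Q = 28/694 ≈ 0.040346.
Under the Kimura two-parameter model, d = −½ ln(1 − 2P − Q) − ¼ ln(1 − 2Q).
1 − 2P − Q = 0.417868, giving −½ ln(0.417868) = 0.436295.
1 − 2Q = 0.919308, giving −¼ ln(0.919308) = 0.021034.
d = 0.436295 + 0.021034 = 0.457329.

0.457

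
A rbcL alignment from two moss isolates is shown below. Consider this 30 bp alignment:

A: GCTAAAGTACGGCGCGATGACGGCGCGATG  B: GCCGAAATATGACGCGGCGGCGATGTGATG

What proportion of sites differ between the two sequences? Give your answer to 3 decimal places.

The sequences differ at 11 of 30 positions.
p = 11/30 = 0.366666… ≈ 0.367 (to 3 d.p.).

0.367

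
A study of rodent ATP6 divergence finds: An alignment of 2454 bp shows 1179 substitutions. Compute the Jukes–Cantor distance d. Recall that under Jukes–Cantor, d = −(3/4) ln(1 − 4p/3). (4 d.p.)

p = 1179/2454 ≈ 0.48044.
d = −(3/4) ln(1 − 4p/3) = −0.75 ln(1 − 0.640587) = −0.75 ln(0.359413)
  = −0.75 × (-1.023283) = 0.767462 substitutions/site.

0.7675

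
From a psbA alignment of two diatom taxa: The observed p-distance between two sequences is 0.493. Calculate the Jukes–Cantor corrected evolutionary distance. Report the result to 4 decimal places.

0.8032

d = −(3/4) ln(1 − 4p/3) = −0.75 ln(1 − 0.657333) = −0.75 ln(0.342667)
  = −0.75 × (-1.070996) = 0.803247 substitutions/site.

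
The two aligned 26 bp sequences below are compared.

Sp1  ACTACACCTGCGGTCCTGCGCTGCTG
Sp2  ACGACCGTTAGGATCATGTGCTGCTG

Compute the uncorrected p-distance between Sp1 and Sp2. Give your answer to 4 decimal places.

The sequences differ at 9 of 26 positions (sites 3, 6, 7, 8, 10, 11, 13, 16, 19).
p = 9/26 = 0.346153… ≈ 0.3462 (to 4 d.p.).

0.3462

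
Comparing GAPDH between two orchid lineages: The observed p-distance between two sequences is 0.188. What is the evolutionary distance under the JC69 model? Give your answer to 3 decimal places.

0.216

d = −(3/4) ln(1 − 4p/3) = −0.75 ln(1 − 0.250667) = −0.75 ln(0.749333)
  = −0.75 × (-0.288572) = 0.216429 substitutions/site.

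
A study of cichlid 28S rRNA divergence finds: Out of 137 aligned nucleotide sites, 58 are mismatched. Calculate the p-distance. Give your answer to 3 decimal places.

p = 58/137 = 0.423357… ≈ 0.423 (to 3 d.p.).

0.423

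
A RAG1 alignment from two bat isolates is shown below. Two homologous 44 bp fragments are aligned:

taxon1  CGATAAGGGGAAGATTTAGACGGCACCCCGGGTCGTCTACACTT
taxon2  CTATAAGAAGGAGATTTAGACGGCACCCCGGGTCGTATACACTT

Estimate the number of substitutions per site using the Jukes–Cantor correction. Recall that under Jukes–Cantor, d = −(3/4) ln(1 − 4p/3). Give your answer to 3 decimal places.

0.123

The sequences differ at 5 of 44 sites (2, 8, 9, 11, 37), so p = 5/44 ≈ 0.113636.
d = −(3/4) ln(1 − 4p/3) = −0.75 ln(1 − 0.151515) = −0.75 ln(0.848485)
  = −0.75 × (-0.164303) = 0.123227 substitutions/site.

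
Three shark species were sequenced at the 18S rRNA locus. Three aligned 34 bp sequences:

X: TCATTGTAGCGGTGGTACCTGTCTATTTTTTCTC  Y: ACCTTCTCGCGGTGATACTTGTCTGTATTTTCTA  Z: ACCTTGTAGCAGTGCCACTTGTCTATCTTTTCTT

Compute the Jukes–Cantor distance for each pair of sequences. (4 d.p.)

X–Y: 9/34 sites differ → p ≈ 0.264706, d = −0.75 ln(1 − 0.352941) = 0.326488 ≈ 0.3265.
X–Z: 8/34 sites differ → p ≈ 0.235294, d = −0.75 ln(1 − 0.313725) = 0.282358 ≈ 0.2824.
Y–Z: 8/34 sites differ → p ≈ 0.235294, d = −0.75 ln(1 − 0.313725) = 0.282358 ≈ 0.2824.

d(X,Y) = 0.3265, d(X,Z) = 0.2824, d(Y,Z) = 0.2824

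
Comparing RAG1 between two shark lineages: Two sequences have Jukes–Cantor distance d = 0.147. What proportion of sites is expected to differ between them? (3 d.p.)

p = (3/4)(1 − e^(−4d/3)) = 0.75 × (1 − e^(-0.196)) = 0.75 × (1 − 0.822012) = 0.133491.

0.133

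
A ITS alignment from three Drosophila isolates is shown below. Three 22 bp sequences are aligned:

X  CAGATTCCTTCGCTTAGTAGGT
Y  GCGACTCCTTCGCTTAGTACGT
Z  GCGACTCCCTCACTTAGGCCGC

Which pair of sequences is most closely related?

X and Y

X–Y: 4/22 differ, p = 0.182, d = 0.208.
X–Z: 9/22 differ, p = 0.409, d = 0.591.
Y–Z: 5/22 differ, p = 0.227, d = 0.271.
The smallest distance is between X and Y.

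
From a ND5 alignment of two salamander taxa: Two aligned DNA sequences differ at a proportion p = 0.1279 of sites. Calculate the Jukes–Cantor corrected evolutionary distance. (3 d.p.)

d = −(3/4) ln(1 − 4p/3) = −0.75 ln(1 − 0.170533) = −0.75 ln(0.829467)
  = −0.75 × (-0.186972) = 0.140229 substitutions/site.

0.140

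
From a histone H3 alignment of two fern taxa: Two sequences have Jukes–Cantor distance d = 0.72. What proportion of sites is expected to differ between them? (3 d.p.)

p = (3/4)(1 − e^(−4d/3)) = 0.75 × (1 − e^(-0.96)) = 0.75 × (1 − 0.382893) = 0.462830.

0.463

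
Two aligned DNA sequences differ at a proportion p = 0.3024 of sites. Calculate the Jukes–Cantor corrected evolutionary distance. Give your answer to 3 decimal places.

0.387

d = −(3/4) ln(1 − 4p/3) = −0.75 ln(1 − 0.4032) = −0.75 ln(0.5968)
  = −0.75 × (-0.516173) = 0.387130 substitutions/site.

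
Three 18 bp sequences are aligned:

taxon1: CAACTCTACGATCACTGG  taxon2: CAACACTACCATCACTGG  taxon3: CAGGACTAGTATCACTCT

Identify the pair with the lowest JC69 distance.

taxon1 and taxon2

taxon1–taxon2: 2/18 differ, p = 0.111, d = 0.120.
taxon1–taxon3: 7/18 differ, p = 0.389, d = 0.548.
taxon2–taxon3: 6/18 differ, p = 0.333, d = 0.441.
The smallest distance is between taxon1 and taxon2.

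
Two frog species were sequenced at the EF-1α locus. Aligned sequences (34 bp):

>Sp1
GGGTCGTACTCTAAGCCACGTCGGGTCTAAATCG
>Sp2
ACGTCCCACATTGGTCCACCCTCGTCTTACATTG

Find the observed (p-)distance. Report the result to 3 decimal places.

The sequences differ at 18 of 34 positions.
p = 18/34 = 0.529411… ≈ 0.529 (to 3 d.p.).

0.529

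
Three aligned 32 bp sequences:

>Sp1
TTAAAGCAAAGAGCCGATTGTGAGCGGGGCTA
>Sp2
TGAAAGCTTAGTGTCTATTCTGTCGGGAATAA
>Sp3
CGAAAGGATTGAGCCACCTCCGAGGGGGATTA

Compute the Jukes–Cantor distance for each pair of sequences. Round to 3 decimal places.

Sp1–Sp2: 14/32 sites differ → p = 0.4375, d = −0.75 ln(1 − 0.583333) = 0.656601 ≈ 0.657.
Sp1–Sp3: 13/32 sites differ → p = 0.40625, d = −0.75 ln(1 − 0.541667) = 0.585119 ≈ 0.585.
Sp2–Sp3: 14/32 sites differ → p = 0.4375, d = −0.75 ln(1 − 0.583333) = 0.656601 ≈ 0.657.

d(Sp1,Sp2) = 0.657, d(Sp1,Sp3) = 0.585, d(Sp2,Sp3) = 0.657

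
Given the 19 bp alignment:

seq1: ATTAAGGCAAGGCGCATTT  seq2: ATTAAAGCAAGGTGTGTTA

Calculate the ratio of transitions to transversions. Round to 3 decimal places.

Transitions are A↔G and C↔T; transversions are all other mismatches.
Transitions: 4. Transversions: 1.
R = 4/1 = 4.000.

4.000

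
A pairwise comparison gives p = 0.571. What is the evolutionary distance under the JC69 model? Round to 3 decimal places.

1.075

d = −(3/4) ln(1 − 4p/3) = −0.75 ln(1 − 0.761333) = −0.75 ln(0.238667)
  = −0.75 × (-1.432686) = 1.074515 substitutions/site.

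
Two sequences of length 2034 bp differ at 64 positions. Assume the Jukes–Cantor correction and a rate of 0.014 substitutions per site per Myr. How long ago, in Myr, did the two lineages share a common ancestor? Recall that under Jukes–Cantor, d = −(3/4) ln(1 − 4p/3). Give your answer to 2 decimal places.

1.15

p = 64/2034 ≈ 0.031465.
d = −(3/4) ln(1 − 4p/3) = −0.75 ln(1 − 0.041953) = −0.75 ln(0.958047)
  = −0.75 × (-0.042858) = 0.032144 substitutions/site.
Under a molecular clock d = 2μt, so t = d/(2μ) = 0.032144 / (2 × 0.014) = 1.15 Myr.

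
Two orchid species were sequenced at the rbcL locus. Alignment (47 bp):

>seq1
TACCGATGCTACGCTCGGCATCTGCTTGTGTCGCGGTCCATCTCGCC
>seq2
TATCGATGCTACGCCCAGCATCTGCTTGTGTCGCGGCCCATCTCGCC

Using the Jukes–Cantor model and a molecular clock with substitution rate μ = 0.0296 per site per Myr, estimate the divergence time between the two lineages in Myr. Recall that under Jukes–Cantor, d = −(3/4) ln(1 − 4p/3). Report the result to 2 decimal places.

The sequences differ at 4 of 47 sites (3, 15, 17, 37), so p = 4/47 ≈ 0.085106.
d = −(3/4) ln(1 − 4p/3) = −0.75 ln(1 − 0.113475) = −0.75 ln(0.886525)
  = −0.75 × (-0.120446) = 0.090335 substitutions/site.
Under a molecular clock d = 2μt, so t = d/(2μ) = 0.090335 / (2 × 0.0296) = 1.53 Myr.

1.53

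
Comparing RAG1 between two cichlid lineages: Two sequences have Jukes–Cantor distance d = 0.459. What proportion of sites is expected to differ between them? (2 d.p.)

p = (3/4)(1 − e^(−4d/3)) = 0.75 × (1 − e^(-0.612)) = 0.75 × (1 − 0.542265) = 0.343301.

0.34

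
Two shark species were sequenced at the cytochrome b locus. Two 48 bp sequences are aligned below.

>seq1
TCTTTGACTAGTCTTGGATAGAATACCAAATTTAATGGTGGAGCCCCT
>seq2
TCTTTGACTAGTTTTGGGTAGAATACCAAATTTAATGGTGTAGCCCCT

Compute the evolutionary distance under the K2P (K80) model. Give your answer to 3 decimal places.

0.066

Of 48 sites, 2 differences are transitions and 1 are transversions, so P = 2/48 ≈ 0.041667 and Q = 1/48 ≈ 0.020833.
Under the Kimura two-parameter model, d = −½ ln(1 − 2P − Q) − ¼ ln(1 − 2Q).
1 − 2P − Q = 0.895833, giving −½ ln(0.895833) = 0.055001.
1 − 2Q = 0.958334, giving −¼ ln(0.958334) = 0.010640.
d = 0.055001 + 0.010640 = 0.065641.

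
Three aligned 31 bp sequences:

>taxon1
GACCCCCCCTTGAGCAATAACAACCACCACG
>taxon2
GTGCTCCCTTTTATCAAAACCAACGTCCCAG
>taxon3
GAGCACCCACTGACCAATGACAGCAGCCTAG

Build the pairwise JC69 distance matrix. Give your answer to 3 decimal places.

d(taxon1,taxon2) = 0.544, d(taxon1,taxon3) = 0.481, d(taxon2,taxon3) = 0.614

taxon1–taxon2: 12/31 sites differ → p ≈ 0.387097, d = −0.75 ln(1 − 0.516129) = 0.544453 ≈ 0.544.
taxon1–taxon3: 11/31 sites differ → p ≈ 0.354839, d = −0.75 ln(1 − 0.473119) = 0.480585 ≈ 0.481.
taxon2–taxon3: 13/31 sites differ → p ≈ 0.419355, d = −0.75 ln(1 − 0.55914) = 0.614271 ≈ 0.614.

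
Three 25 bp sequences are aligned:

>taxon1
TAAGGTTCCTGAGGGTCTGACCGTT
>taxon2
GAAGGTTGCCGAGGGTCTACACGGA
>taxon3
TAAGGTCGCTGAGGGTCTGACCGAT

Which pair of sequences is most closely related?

taxon1 and taxon3

taxon1–taxon2: 8/25 differ, p = 0.320, d = 0.417.
taxon1–taxon3: 3/25 differ, p = 0.120, d = 0.131.
taxon2–taxon3: 8/25 differ, p = 0.320, d = 0.417.
The smallest distance is between taxon1 and taxon3.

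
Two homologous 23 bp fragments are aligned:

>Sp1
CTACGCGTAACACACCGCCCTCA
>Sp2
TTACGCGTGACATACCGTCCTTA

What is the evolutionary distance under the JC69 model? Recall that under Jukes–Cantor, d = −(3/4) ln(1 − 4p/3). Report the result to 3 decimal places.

0.257

The sequences differ at 5 of 23 sites (1, 9, 13, 18, 22), so p = 5/23 ≈ 0.217391.
d = −(3/4) ln(1 − 4p/3) = −0.75 ln(1 − 0.289855) = −0.75 ln(0.710145)
  = −0.75 × (-0.342286) = 0.256715 substitutions/site.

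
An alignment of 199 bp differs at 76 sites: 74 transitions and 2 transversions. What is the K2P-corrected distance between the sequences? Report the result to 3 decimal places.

0.706

P = 74/199 ≈ 0.371859 and Q = 2/199 ≈ 0.01005.
Under the Kimura two-parameter model, d = −½ ln(1 − 2P − Q) − ¼ ln(1 − 2Q).
1 − 2P − Q = 0.246232, giving −½ ln(0.246232) = 0.700741.
1 − 2Q = 0.9799, giving −¼ ln(0.9799) = 0.005076.
d = 0.700741 + 0.005076 = 0.705817.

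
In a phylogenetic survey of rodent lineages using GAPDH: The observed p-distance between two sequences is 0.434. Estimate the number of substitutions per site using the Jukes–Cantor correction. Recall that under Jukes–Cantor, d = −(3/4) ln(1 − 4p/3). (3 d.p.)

d = −(3/4) ln(1 − 4p/3) = −0.75 ln(1 − 0.578667) = −0.75 ln(0.421333)
  = −0.75 × (-0.864332) = 0.648249 substitutions/site.

0.648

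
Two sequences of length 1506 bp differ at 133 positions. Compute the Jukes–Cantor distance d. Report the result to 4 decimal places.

p = 133/1506 ≈ 0.088313.
d = −(3/4) ln(1 − 4p/3) = −0.75 ln(1 − 0.117751) = −0.75 ln(0.882249)
  = −0.75 × (-0.125281) = 0.093961 substitutions/site.

0.0940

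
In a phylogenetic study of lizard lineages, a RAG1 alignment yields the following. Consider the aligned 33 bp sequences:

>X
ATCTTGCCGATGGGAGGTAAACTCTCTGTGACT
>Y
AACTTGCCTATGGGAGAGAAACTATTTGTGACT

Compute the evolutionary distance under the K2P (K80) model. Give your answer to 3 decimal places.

0.208

Of 33 sites, 2 differences are transitions and 4 are transversions, so P = 2/33 ≈ 0.060606 and Q = 4/33 ≈ 0.121212.
Under the Kimura two-parameter model, d = −½ ln(1 − 2P − Q) − ¼ ln(1 − 2Q).
1 − 2P − Q = 0.757576, giving −½ ln(0.757576) = 0.138816.
1 − 2Q = 0.757576, giving −¼ ln(0.757576) = 0.069408.
d = 0.138816 + 0.069408 = 0.208224.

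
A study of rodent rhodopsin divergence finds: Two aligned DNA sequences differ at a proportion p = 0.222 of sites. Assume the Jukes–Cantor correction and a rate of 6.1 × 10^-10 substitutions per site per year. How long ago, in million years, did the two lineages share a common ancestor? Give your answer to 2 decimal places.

215.76

d = −(3/4) ln(1 − 4p/3) = −0.75 ln(1 − 0.296) = −0.75 ln(0.704)
  = −0.75 × (-0.350977) = 0.263233 substitutions/site.
Under a molecular clock d = 2μt, so t = d/(2μ) = 0.263233 / (2 × 6.1 × 10^-10) = 215.76 million years.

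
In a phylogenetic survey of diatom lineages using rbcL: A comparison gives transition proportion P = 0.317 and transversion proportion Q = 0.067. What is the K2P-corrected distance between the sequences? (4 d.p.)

Under the Kimura two-parameter model, d = −½ ln(1 − 2P − Q) − ¼ ln(1 − 2Q).
1 − 2P − Q = 0.299, giving −½ ln(0.299) = 0.603656.
1 − 2Q = 0.866, giving −¼ ln(0.866) = 0.035968.
d = 0.603656 + 0.035968 = 0.639624.

0.6396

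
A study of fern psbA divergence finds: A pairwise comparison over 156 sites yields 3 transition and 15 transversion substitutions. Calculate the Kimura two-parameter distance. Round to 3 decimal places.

0.126

P = 3/156 ≈ 0.019231 and Q = 15/156 ≈ 0.096154.
Under the Kimura two-parameter model, d = −½ ln(1 − 2P − Q) − ¼ ln(1 − 2Q).
1 − 2P − Q = 0.865384, giving −½ ln(0.865384) = 0.072291.
1 − 2Q = 0.807692, giving −¼ ln(0.807692) = 0.053394.
d = 0.072291 + 0.053394 = 0.125685.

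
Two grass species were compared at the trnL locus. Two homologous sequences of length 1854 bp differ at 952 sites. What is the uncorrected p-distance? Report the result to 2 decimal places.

p = 952/1854 = 0.513484… ≈ 0.51 (to 2 d.p.).

0.51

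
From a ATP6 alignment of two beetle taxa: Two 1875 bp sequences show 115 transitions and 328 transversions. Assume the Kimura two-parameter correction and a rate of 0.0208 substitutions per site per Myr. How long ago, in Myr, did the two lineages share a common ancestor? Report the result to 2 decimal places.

6.83

P = 115/1875 ≈ 0.061333 and Q = 328/1875 ≈ 0.174933.
Under the Kimura two-parameter model, d = −½ ln(1 − 2P − Q) − ¼ ln(1 − 2Q).
1 − 2P − Q = 0.702401, giving −½ ln(0.702401) = 0.176625.
1 − 2Q = 0.650134, giving −¼ ln(0.650134) = 0.107644.
d = 0.176625 + 0.107644 = 0.284269.
Under a molecular clock d = 2μt, so t = d/(2μ) = 0.284269 / (2 × 0.0208) = 6.83 Myr.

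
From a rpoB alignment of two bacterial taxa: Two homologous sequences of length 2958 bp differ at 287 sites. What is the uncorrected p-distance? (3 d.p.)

0.097

p = 287/2958 = 0.097025… ≈ 0.097 (to 3 d.p.).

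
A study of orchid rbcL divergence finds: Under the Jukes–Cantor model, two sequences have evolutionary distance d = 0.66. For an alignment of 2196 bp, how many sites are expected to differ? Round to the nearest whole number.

964

Invert JC69: p = (3/4)(1 − e^(−4d/3)) = 0.75 × (1 − e^(-0.88)) = 0.75 × (1 − 0.414783) = 0.438913.
Expected differing sites = pL ≈ 0.438913 × 2196 = 963.852948 ≈ 964.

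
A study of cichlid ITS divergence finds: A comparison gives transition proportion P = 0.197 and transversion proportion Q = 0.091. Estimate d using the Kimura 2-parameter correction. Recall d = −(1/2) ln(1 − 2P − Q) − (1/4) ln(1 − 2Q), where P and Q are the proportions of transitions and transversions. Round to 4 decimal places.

Under the Kimura two-parameter model, d = −½ ln(1 − 2P − Q) − ¼ ln(1 − 2Q).
1 − 2P − Q = 0.515, giving −½ ln(0.515) = 0.331794.
1 − 2Q = 0.818, giving −¼ ln(0.818) = 0.050223.
d = 0.331794 + 0.050223 = 0.382017.

0.3820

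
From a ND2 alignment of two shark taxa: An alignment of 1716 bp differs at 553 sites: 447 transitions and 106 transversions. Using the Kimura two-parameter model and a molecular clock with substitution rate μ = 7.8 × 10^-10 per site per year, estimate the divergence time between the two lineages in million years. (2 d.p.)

301.28

P = 447/1716 ≈ 0.26049 and Q = 106/1716 ≈ 0.061772.
Under the Kimura two-parameter model, d = −½ ln(1 − 2P − Q) − ¼ ln(1 − 2Q).
1 − 2P − Q = 0.417248, giving −½ ln(0.417248) = 0.437037.
1 − 2Q = 0.876456, giving −¼ ln(0.876456) = 0.032967.
d = 0.437037 + 0.032967 = 0.470004.
Under a molecular clock d = 2μt, so t = d/(2μ) = 0.470004 / (2 × 7.8 × 10^-10) = 301.28 million years.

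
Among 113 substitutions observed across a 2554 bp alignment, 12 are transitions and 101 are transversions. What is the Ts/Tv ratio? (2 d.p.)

0.12

R = 12/101 = 0.118811… ≈ 0.12 (to 2 d.p.).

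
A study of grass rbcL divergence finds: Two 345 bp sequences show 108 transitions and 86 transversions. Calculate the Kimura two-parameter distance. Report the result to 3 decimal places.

1.214

P = 108/345 ≈ 0.313043 and Q = 86/345 ≈ 0.249275.
Under the Kimura two-parameter model, d = −½ ln(1 − 2P − Q) − ¼ ln(1 − 2Q).
1 − 2P − Q = 0.124639, giving −½ ln(0.124639) = 1.041167.
1 − 2Q = 0.50145, giving −¼ ln(0.50145) = 0.172563.
d = 1.041167 + 0.172563 = 1.213730.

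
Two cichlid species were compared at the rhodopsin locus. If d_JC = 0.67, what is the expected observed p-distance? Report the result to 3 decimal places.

0.443

p = (3/4)(1 − e^(−4d/3)) = 0.75 × (1 − e^(-0.893333)) = 0.75 × (1 − 0.409289) = 0.443033.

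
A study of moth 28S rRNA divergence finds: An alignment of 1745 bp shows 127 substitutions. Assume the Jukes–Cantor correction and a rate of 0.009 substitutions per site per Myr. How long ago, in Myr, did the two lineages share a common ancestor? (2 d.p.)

p = 127/1745 ≈ 0.072779.
d = −(3/4) ln(1 − 4p/3) = −0.75 ln(1 − 0.097039) = −0.75 ln(0.902961)
  = −0.75 × (-0.102076) = 0.076557 substitutions/site.
Under a molecular clock d = 2μt, so t = d/(2μ) = 0.076557 / (2 × 0.009) = 4.25 Myr.

4.25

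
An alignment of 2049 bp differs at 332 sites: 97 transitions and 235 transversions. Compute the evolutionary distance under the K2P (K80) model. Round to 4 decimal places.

P = 97/2049 ≈ 0.04734 and Q = 235/2049 ≈ 0.11469.
Under the Kimura two-parameter model, d = −½ ln(1 − 2P − Q) − ¼ ln(1 − 2Q).
1 − 2P − Q = 0.79063, giving −½ ln(0.79063) = 0.117463.
1 − 2Q = 0.77062, giving −¼ ln(0.77062) = 0.065140.
d = 0.117463 + 0.065140 = 0.182603.

0.1826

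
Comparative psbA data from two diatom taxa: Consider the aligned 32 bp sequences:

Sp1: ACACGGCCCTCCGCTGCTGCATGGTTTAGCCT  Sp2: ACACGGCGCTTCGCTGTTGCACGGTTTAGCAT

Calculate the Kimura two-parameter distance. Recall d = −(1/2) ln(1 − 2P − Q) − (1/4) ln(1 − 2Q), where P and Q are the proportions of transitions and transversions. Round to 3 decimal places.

Of 32 sites, 3 differences are transitions and 2 are transversions, so P = 3/32 = 0.09375 and Q = 2/32 = 0.0625.
Under the Kimura two-parameter model, d = −½ ln(1 − 2P − Q) − ¼ ln(1 − 2Q).
1 − 2P − Q = 0.75, giving −½ ln(0.75) = 0.143841.
1 − 2Q = 0.875, giving −¼ ln(0.875) = 0.033383.
d = 0.143841 + 0.033383 = 0.177224.

0.177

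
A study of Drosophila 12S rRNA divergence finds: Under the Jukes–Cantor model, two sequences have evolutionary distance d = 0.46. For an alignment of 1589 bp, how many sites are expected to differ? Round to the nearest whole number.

546

Invert JC69: p = (3/4)(1 − e^(−4d/3)) = 0.75 × (1 − e^(-0.613333)) = 0.75 × (1 − 0.541543) = 0.343843.
Expected differing sites = pL ≈ 0.343843 × 1589 = 546.366527 ≈ 546.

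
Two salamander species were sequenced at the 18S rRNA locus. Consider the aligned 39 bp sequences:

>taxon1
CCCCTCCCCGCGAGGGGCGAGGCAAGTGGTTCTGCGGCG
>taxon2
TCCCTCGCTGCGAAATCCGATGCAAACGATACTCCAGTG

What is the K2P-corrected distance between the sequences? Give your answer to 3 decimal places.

Of 39 sites, 9 differences are transitions and 6 are transversions, so P = 9/39 ≈ 0.230769 and Q = 6/39 ≈ 0.153846.
Under the Kimura two-parameter model, d = −½ ln(1 − 2P − Q) − ¼ ln(1 − 2Q).
1 − 2P − Q = 0.384616, giving −½ ln(0.384616) = 0.477755.
1 − 2Q = 0.692308, giving −¼ ln(0.692308) = 0.091931.
d = 0.477755 + 0.091931 = 0.569686.

0.570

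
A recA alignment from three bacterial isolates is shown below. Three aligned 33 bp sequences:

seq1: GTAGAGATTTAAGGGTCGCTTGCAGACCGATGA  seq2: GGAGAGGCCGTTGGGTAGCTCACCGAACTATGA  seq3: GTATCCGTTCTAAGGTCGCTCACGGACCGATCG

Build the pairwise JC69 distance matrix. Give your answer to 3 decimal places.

d(seq1,seq2) = 0.559, d(seq1,seq3) = 0.497, d(seq2,seq3) = 0.699

seq1–seq2: 13/33 sites differ → p ≈ 0.393939, d = −0.75 ln(1 − 0.525252) = 0.558728 ≈ 0.559.
seq1–seq3: 12/33 sites differ → p ≈ 0.363636, d = −0.75 ln(1 − 0.484848) = 0.497470 ≈ 0.497.
seq2–seq3: 15/33 sites differ → p ≈ 0.454545, d = −0.75 ln(1 − 0.60606) = 0.698667 ≈ 0.699.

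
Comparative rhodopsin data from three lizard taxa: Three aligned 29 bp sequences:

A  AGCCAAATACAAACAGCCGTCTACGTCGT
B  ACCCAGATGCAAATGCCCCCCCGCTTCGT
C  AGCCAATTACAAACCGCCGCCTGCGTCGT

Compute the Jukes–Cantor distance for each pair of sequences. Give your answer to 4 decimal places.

d(A,B) = 0.5285, d(A,C) = 0.1524, d(B,C) = 0.4618

A–B: 11/29 sites differ → p ≈ 0.37931, d = −0.75 ln(1 − 0.505747) = 0.528531 ≈ 0.5285.
A–C: 4/29 sites differ → p ≈ 0.137931, d = −0.75 ln(1 − 0.183908) = 0.152421 ≈ 0.1524.
B–C: 10/29 sites differ → p ≈ 0.344828, d = −0.75 ln(1 − 0.459771) = 0.461822 ≈ 0.4618.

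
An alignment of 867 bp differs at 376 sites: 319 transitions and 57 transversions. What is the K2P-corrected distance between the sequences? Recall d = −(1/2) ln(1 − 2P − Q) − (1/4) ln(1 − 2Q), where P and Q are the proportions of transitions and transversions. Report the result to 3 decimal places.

0.844

P = 319/867 ≈ 0.367935 and Q = 57/867 ≈ 0.065744.
Under the Kimura two-parameter model, d = −½ ln(1 − 2P − Q) − ¼ ln(1 − 2Q).
1 − 2P − Q = 0.198386, giving −½ ln(0.198386) = 0.808770.
1 − 2Q = 0.868512, giving −¼ ln(0.868512) = 0.035243.
d = 0.808770 + 0.035243 = 0.844013.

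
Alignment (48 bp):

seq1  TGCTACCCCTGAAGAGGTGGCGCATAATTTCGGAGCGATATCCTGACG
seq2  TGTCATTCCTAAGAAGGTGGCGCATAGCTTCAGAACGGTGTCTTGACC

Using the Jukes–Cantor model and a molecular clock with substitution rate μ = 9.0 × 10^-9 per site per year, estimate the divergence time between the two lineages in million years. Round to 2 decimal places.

The sequences differ at 15 of 48 sites, so p = 15/48 = 0.3125.
d = −(3/4) ln(1 − 4p/3) = −0.75 ln(1 − 0.416667) = −0.75 ln(0.583333)
  = −0.75 × (-0.538997) = 0.404248 substitutions/site.
Under a molecular clock d = 2μt, so t = d/(2μ) = 0.404248 / (2 × 9.0 × 10^-9) = 22.46 million years.

22.46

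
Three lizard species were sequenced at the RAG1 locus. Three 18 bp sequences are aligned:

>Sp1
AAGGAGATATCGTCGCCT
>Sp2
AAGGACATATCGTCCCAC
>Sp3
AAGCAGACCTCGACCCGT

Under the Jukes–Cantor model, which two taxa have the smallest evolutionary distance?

Sp1–Sp2: 4/18 differ, p = 0.222, d = 0.264.
Sp1–Sp3: 6/18 differ, p = 0.333, d = 0.441.
Sp2–Sp3: 7/18 differ, p = 0.389, d = 0.548.
The smallest distance is between Sp1 and Sp2.

Sp1 and Sp2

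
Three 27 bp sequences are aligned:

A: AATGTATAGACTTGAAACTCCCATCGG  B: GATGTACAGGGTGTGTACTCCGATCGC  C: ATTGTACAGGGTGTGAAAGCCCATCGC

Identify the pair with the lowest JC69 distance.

A–B: 10/27 differ, p = 0.370, d = 0.511.
A–C: 10/27 differ, p = 0.370, d = 0.511.
B–C: 6/27 differ, p = 0.222, d = 0.264.
The smallest distance is between B and C.

B and C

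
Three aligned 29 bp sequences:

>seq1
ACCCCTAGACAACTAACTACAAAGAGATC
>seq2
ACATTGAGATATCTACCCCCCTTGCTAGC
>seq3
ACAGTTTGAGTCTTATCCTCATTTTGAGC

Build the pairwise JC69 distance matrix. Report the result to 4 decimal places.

d(seq1,seq2) = 0.8776, d(seq1,seq3) = 0.9978, d(seq2,seq3) = 0.6829

seq1–seq2: 15/29 sites differ → p ≈ 0.517241, d = −0.75 ln(1 − 0.689655) = 0.877553 ≈ 0.8776.
seq1–seq3: 16/29 sites differ → p ≈ 0.551724, d = −0.75 ln(1 − 0.735632) = 0.997810 ≈ 0.9978.
seq2–seq3: 13/29 sites differ → p ≈ 0.448276, d = −0.75 ln(1 − 0.597701) = 0.682920 ≈ 0.6829.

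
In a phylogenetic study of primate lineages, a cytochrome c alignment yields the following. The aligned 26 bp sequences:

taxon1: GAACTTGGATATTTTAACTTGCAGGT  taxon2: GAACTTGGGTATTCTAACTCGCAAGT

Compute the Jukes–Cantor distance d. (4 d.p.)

The sequences differ at 4 of 26 sites (9, 14, 20, 24), so p = 4/26 ≈ 0.153846.
d = −(3/4) ln(1 − 4p/3) = −0.75 ln(1 − 0.205128) = −0.75 ln(0.794872)
  = −0.75 × (-0.229574) = 0.172181 substitutions/site.

0.1722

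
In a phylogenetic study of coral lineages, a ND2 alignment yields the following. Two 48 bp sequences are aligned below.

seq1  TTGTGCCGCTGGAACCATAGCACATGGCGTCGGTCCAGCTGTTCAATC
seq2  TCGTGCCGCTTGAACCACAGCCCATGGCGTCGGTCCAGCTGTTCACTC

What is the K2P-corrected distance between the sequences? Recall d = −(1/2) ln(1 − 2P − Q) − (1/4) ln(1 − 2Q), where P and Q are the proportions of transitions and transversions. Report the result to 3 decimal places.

0.112

Of 48 sites, 2 differences are transitions and 3 are transversions, so P = 2/48 ≈ 0.041667 and Q = 3/48 = 0.0625.
Under the Kimura two-parameter model, d = −½ ln(1 − 2P − Q) − ¼ ln(1 − 2Q).
1 − 2P − Q = 0.854166, giving −½ ln(0.854166) = 0.078815.
1 − 2Q = 0.875, giving −¼ ln(0.875) = 0.033383.
d = 0.078815 + 0.033383 = 0.112198.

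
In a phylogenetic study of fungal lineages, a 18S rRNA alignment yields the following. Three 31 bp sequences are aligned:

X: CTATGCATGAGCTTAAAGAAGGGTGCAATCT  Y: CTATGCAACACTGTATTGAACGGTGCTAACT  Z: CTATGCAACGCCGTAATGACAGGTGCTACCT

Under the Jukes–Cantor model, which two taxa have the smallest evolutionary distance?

X–Y: 10/31 differ, p = 0.323, d = 0.422.
X–Z: 10/31 differ, p = 0.323, d = 0.422.
Y–Z: 6/31 differ, p = 0.194, d = 0.224.
The smallest distance is between Y and Z.

Y and Z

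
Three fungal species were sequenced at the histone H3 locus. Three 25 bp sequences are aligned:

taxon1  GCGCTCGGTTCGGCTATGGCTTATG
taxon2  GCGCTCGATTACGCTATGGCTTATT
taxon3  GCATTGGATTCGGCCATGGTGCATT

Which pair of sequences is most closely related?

taxon1 and taxon2

taxon1–taxon2: 4/25 differ, p = 0.160, d = 0.180.
taxon1–taxon3: 9/25 differ, p = 0.360, d = 0.490.
taxon2–taxon3: 9/25 differ, p = 0.360, d = 0.490.
The smallest distance is between taxon1 and taxon2.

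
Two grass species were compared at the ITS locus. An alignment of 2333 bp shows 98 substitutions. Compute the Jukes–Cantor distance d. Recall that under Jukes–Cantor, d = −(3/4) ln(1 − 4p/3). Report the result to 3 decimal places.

0.043

p = 98/2333 ≈ 0.042006.
d = −(3/4) ln(1 − 4p/3) = −0.75 ln(1 − 0.056008) = −0.75 ln(0.943992)
  = −0.75 × (-0.057638) = 0.043229 substitutions/site.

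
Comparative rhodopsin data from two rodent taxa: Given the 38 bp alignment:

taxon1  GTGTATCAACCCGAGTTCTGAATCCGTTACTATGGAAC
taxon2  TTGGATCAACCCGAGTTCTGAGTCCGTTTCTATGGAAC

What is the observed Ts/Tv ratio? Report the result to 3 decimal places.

0.333

Transitions are A↔G and C↔T; transversions are all other mismatches.
Transitions: 1. Transversions: 3.
R = 1/3 = 0.333333… ≈ 0.333 (to 3 d.p.).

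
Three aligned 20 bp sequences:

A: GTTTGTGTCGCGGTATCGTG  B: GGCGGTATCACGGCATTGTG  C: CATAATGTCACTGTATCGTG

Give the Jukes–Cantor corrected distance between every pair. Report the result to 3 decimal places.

A–B: 7/20 sites differ → p = 0.35, d = −0.75 ln(1 − 0.466667) = 0.471457 ≈ 0.471.
A–C: 6/20 sites differ → p = 0.3, d = −0.75 ln(1 − 0.4) = 0.383119 ≈ 0.383.
B–C: 9/20 sites differ → p = 0.45, d = −0.75 ln(1 − 0.6) = 0.687218 ≈ 0.687.

d(A,B) = 0.471, d(A,C) = 0.383, d(B,C) = 0.687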